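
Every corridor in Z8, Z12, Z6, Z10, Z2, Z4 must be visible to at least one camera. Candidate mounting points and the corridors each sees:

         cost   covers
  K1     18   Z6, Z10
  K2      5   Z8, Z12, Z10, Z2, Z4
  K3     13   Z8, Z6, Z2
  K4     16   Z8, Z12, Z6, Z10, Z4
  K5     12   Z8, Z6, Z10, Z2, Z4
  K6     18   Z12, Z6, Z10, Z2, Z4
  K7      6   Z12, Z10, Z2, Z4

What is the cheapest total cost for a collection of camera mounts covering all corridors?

17

K2, K5 cover every corridor at cost 5 + 12 = 17.
Any cover uses at least 2 camera mounts; among all covering selections none totals below 17.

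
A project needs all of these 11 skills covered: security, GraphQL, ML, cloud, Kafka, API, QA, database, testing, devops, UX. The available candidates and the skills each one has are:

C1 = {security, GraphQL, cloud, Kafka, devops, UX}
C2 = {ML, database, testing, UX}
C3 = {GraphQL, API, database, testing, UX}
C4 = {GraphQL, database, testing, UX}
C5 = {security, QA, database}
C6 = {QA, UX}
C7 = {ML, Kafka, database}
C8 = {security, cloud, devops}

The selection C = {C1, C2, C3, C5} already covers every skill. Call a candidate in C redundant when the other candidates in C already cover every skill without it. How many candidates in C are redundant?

Drop C1: cloud, Kafka, devops uncovered — not redundant.
Drop C2: ML uncovered — not redundant.
Drop C3: API uncovered — not redundant.
Drop C5: QA uncovered — not redundant.
None of the candidates in C is redundant.

0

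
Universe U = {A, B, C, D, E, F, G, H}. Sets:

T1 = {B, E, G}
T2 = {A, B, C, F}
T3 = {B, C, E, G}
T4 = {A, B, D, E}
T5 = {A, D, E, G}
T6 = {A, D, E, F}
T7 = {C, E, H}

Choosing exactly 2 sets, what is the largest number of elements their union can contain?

Choosing T2, T5 covers {A, B, C, D, E, F, G} — 7 elements.
No choice of 2 sets does better; here H is left uncovered.

7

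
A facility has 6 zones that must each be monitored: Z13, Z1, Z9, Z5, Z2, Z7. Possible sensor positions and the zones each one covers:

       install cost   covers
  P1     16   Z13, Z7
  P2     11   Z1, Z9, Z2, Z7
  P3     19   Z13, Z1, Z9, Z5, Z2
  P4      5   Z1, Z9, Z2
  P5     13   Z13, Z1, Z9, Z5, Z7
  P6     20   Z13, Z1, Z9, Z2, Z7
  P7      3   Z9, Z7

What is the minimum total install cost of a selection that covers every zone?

18

P4, P5 cover every zone at install cost 5 + 13 = 18.
Any cover uses at least 2 sensor positions; among all covering selections none totals below 18.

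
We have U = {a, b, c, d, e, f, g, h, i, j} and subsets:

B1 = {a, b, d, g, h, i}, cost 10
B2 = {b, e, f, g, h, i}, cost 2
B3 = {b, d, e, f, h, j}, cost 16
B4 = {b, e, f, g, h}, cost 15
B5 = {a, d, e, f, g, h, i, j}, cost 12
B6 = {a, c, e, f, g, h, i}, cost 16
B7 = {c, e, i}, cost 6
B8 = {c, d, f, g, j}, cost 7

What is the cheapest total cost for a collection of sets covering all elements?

B1, B2, B8 cover every element at cost 10 + 2 + 7 = 19.
Any cover uses at least 2 sets; among all covering selections none totals below 19.

19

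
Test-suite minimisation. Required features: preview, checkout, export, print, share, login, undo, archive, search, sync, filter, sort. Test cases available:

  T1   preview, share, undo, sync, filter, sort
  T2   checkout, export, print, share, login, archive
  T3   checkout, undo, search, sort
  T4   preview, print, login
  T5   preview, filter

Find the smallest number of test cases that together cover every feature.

3

T1, T2, T3 together cover {preview, checkout, export, print, share, login, undo, archive, search, sync, filter, sort} — every feature.
No 2 of the 5 test cases cover everything (all 10 pairs fall short), so 3 is minimum.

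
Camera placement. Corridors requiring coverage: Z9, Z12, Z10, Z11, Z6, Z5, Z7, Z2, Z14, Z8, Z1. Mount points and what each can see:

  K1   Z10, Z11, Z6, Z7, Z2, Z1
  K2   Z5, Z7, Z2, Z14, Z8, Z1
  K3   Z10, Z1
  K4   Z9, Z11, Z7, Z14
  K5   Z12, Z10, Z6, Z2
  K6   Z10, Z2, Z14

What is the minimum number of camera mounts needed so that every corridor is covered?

3

K2, K4, K5 together cover {Z9, Z12, Z10, Z11, Z6, Z5, Z7, Z2, Z14, Z8, Z1} — every corridor.
No 2 of the 6 camera mounts cover everything (all 15 pairs fall short), so 3 is minimum.
Greedy (largest uncovered first) would take K1, K2, K4, K5 — 4 camera mounts — but 3 suffice.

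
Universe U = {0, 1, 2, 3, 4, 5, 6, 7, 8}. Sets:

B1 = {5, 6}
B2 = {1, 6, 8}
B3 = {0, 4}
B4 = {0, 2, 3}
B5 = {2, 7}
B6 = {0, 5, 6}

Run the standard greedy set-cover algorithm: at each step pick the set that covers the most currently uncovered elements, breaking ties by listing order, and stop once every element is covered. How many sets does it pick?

Pick 1: B2 covers 3 new elements (1, 6, 8).
Pick 2: B4 covers 3 new elements (0, 2, 3).
Pick 3: B1 covers 1 new elements (5).
Pick 4: B3 covers 1 new elements (4).
Pick 5: B5 covers 1 new elements (7).
Greedy uses 5 sets.

5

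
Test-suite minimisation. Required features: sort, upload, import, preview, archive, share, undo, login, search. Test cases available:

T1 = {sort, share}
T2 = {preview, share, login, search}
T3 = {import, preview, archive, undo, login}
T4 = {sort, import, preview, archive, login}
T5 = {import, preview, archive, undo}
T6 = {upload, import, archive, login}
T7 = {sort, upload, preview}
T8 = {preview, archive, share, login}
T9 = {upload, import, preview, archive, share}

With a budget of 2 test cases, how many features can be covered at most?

Choosing T1, T3 covers {sort, import, preview, archive, share, undo, login} — 7 features.
No choice of 2 test cases does better; here upload, search are left uncovered.

7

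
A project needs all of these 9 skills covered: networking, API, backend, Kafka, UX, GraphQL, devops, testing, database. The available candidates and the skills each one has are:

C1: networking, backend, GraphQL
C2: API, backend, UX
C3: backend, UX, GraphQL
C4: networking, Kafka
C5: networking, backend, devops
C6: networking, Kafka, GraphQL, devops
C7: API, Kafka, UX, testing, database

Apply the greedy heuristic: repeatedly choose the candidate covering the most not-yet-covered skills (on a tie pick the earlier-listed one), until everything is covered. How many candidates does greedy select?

Pick 1: C7 covers 5 new skills (API, Kafka, UX, testing, database).
Pick 2: C1 covers 3 new skills (networking, backend, GraphQL).
Pick 3: C5 covers 1 new skills (devops).
Greedy uses 3 candidates.

3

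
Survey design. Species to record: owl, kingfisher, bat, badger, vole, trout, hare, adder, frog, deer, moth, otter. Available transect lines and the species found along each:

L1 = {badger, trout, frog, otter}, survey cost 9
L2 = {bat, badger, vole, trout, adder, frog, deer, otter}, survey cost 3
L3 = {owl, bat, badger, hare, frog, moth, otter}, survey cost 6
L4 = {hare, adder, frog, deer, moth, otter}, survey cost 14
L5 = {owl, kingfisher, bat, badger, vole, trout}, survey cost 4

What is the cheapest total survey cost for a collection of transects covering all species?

L2, L3, L5 cover every species at survey cost 3 + 6 + 4 = 13.
Any cover uses at least 2 transects; among all covering selections none totals below 13.

13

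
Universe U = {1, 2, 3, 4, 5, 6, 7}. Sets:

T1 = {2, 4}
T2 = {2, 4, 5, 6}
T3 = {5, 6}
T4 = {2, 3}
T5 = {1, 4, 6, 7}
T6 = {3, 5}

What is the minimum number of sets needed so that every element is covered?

T1, T5, T6 together cover {1, 2, 3, 4, 5, 6, 7} — every element.
No 2 of the 6 sets cover everything (all 15 pairs fall short), so 3 is minimum.

3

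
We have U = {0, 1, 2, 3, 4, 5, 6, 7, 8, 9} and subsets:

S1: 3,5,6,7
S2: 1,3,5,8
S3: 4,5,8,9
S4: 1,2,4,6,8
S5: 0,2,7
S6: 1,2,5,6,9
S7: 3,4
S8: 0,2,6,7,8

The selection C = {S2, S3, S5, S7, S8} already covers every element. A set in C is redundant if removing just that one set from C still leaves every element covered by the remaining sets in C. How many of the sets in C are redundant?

2

Drop S2: 1 uncovered — not redundant.
Drop S3: 9 uncovered — not redundant.
Drop S5: the rest still cover every element — redundant.
Drop S7: the rest still cover every element — redundant.
Drop S8: 6 uncovered — not redundant.
2 redundant: S5, S7.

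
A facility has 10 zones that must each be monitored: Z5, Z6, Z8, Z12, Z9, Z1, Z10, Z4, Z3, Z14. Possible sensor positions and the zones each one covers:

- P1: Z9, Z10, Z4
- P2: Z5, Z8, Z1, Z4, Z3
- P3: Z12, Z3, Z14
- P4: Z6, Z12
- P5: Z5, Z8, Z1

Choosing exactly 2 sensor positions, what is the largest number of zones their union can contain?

Choosing P1, P2 covers {Z5, Z8, Z9, Z1, Z10, Z4, Z3} — 7 zones.
No choice of 2 sensor positions does better; here Z6, Z12, Z14 are left uncovered.

7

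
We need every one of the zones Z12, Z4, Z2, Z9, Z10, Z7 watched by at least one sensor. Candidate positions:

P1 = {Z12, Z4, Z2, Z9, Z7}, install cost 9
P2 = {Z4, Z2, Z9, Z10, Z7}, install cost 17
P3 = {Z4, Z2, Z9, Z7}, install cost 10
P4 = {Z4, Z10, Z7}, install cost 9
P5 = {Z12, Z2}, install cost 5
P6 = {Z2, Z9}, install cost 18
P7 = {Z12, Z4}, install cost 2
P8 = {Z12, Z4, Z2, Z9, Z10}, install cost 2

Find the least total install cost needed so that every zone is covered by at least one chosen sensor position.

P1, P8 cover every zone at install cost 9 + 2 = 11.
Any cover uses at least 2 sensor positions; among all covering selections none totals below 11.

11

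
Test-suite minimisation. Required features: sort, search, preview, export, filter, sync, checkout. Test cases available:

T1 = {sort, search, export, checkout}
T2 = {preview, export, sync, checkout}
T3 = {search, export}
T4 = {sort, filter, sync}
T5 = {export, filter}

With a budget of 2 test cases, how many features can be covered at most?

6

Choosing T1, T2 covers {sort, search, preview, export, sync, checkout} — 6 features.
No choice of 2 test cases does better; here filter is left uncovered.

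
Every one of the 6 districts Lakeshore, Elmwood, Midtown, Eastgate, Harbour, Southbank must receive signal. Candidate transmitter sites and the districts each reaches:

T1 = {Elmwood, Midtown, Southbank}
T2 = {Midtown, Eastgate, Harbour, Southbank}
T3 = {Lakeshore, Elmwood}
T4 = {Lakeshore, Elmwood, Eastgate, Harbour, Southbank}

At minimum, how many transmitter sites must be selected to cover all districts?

2

T1, T4 together cover {Lakeshore, Elmwood, Midtown, Eastgate, Harbour, Southbank} — every district.
No single transmitter site contains all 6 districts, so 2 is optimal.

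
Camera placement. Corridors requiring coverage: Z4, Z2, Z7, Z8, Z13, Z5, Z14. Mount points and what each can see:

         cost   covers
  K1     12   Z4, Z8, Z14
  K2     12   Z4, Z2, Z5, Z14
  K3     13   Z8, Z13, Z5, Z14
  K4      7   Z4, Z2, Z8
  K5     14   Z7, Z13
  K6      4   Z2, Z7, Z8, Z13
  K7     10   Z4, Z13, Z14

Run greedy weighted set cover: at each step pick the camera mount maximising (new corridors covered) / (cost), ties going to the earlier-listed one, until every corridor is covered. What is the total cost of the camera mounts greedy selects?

Pick 1: K6 adds 4 new (Z2, Z7, Z8, Z13) at cost 4 (ratio 4/4).
Pick 2: K2 adds 3 new (Z4, Z5, Z14) at cost 12 (ratio 3/12).
Greedy total cost: 4 + 12 = 16.

16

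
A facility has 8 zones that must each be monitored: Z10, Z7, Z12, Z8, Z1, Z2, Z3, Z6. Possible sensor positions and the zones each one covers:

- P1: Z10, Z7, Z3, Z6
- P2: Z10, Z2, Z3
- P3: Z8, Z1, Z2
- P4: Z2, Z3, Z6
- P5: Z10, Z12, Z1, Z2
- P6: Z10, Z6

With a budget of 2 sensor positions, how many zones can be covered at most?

Choosing P1, P3 covers {Z10, Z7, Z8, Z1, Z2, Z3, Z6} — 7 zones.
No choice of 2 sensor positions does better; here Z12 is left uncovered.

7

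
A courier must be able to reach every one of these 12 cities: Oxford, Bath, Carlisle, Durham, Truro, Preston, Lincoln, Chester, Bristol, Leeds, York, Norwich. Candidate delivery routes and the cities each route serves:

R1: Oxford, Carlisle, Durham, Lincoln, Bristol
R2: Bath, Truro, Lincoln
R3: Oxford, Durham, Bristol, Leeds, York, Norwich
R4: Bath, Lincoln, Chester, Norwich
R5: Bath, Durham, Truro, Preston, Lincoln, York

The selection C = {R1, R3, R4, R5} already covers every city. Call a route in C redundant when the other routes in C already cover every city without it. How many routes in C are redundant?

Drop R1: Carlisle uncovered — not redundant.
Drop R3: Leeds uncovered — not redundant.
Drop R4: Chester uncovered — not redundant.
Drop R5: Truro, Preston uncovered — not redundant.
None of the routes in C is redundant.

0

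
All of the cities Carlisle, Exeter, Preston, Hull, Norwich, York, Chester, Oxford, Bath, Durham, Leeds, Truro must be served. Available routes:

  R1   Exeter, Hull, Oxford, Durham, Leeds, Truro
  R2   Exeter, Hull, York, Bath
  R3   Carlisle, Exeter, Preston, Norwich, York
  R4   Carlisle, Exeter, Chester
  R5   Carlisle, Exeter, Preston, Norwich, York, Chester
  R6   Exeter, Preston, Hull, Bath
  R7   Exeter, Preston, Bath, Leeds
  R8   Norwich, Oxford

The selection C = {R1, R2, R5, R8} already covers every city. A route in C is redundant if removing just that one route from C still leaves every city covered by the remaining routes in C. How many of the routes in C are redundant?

Drop R1: Durham, Leeds, Truro uncovered — not redundant.
Drop R2: Bath uncovered — not redundant.
Drop R5: Carlisle, Preston, Chester uncovered — not redundant.
Drop R8: the rest still cover every city — redundant.
1 redundant: R8.

1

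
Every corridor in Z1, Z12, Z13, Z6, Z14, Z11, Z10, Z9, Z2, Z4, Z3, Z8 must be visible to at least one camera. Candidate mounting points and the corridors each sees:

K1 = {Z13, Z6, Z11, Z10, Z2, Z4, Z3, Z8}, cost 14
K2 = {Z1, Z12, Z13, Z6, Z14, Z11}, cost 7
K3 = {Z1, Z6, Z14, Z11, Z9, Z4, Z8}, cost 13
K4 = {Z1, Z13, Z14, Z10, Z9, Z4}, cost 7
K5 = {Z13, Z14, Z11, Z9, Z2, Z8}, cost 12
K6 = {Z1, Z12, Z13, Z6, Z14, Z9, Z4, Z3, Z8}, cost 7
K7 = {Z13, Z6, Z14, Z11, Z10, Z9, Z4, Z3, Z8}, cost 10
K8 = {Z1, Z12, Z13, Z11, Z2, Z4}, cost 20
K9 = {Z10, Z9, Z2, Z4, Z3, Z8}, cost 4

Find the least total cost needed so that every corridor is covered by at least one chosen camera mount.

K2, K9 cover every corridor at cost 7 + 4 = 11.
Any cover uses at least 2 camera mounts; among all covering selections none totals below 11.

11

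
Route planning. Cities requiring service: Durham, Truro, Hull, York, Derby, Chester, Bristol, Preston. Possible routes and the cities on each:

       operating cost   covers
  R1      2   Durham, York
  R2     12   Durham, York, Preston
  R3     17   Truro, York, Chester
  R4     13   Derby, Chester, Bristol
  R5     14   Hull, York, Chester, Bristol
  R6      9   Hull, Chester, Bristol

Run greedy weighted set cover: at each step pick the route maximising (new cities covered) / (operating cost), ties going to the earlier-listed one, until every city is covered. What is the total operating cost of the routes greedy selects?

Pick 1: R1 adds 2 new (Durham, York) at operating cost 2 (ratio 2/2).
Pick 2: R6 adds 3 new (Hull, Chester, Bristol) at operating cost 9 (ratio 3/9).
Pick 3: R2 adds 1 new (Preston) at operating cost 12 (ratio 1/12).
Pick 4: R4 adds 1 new (Derby) at operating cost 13 (ratio 1/13).
Pick 5: R3 adds 1 new (Truro) at operating cost 17 (ratio 1/17).
Greedy total operating cost: 2 + 9 + 12 + 13 + 17 = 53. (The true optimum is 51, so greedy overshoots here.)

53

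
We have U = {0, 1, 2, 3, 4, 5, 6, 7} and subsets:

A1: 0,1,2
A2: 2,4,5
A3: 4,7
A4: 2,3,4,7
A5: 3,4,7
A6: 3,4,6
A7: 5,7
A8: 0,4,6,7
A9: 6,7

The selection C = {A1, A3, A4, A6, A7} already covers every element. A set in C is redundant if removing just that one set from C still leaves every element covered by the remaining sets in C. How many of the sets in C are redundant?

Drop A1: 0, 1 uncovered — not redundant.
Drop A3: the rest still cover every element — redundant.
Drop A4: the rest still cover every element — redundant.
Drop A6: 6 uncovered — not redundant.
Drop A7: 5 uncovered — not redundant.
2 redundant: A3, A4.

2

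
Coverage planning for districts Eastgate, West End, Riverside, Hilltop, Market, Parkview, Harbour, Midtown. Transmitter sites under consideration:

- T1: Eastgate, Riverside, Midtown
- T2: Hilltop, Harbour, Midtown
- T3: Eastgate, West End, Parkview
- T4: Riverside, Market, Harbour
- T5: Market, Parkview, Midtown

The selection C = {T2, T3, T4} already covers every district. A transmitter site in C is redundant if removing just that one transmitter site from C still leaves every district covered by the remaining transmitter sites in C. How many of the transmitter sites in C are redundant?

0

Drop T2: Hilltop, Midtown uncovered — not redundant.
Drop T3: Eastgate, West End, Parkview uncovered — not redundant.
Drop T4: Riverside, Market uncovered — not redundant.
None of the transmitter sites in C is redundant.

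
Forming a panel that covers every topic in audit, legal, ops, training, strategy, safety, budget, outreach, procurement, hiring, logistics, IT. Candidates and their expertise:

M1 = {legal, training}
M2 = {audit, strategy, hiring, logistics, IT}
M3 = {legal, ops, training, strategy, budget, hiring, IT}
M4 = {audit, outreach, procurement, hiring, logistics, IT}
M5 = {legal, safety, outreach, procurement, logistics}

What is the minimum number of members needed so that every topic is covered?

M2, M3, M5 together cover {audit, legal, ops, training, strategy, safety, budget, outreach, procurement, hiring, logistics, IT} — every topic.
No 2 of the 5 members cover everything (all 10 pairs fall short), so 3 is minimum.

3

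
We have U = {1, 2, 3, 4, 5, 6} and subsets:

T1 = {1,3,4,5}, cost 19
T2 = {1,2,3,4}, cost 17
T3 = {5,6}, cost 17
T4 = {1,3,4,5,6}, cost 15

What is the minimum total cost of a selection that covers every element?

32

T2, T4 cover every element at cost 17 + 15 = 32.
Any cover uses at least 2 sets; among all covering selections none totals below 32.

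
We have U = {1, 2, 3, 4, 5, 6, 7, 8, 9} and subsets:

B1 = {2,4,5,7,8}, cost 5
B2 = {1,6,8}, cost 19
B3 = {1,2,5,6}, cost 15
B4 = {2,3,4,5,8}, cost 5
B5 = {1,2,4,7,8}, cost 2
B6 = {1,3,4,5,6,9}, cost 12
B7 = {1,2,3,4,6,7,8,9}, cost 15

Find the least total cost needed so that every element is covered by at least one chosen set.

14

B5, B6 cover every element at cost 2 + 12 = 14.
Any cover uses at least 2 sets; among all covering selections none totals below 14.
Greedy by coverage-per-cost would pick B5, B4, B6 for 19 — worse than the optimum 14.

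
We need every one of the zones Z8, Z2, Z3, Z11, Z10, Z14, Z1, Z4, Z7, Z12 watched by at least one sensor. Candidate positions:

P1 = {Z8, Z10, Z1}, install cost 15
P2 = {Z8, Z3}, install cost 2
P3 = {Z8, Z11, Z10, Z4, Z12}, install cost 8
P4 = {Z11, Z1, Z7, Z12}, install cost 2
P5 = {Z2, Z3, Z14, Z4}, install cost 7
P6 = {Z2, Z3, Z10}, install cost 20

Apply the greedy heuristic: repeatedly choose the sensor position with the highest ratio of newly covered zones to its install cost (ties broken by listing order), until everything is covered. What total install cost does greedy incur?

19

Pick 1: P4 adds 4 new (Z11, Z1, Z7, Z12) at install cost 2 (ratio 4/2).
Pick 2: P2 adds 2 new (Z8, Z3) at install cost 2 (ratio 2/2).
Pick 3: P5 adds 3 new (Z2, Z14, Z4) at install cost 7 (ratio 3/7).
Pick 4: P3 adds 1 new (Z10) at install cost 8 (ratio 1/8).
Greedy total install cost: 2 + 2 + 7 + 8 = 19. (The true optimum is 17, so greedy overshoots here.)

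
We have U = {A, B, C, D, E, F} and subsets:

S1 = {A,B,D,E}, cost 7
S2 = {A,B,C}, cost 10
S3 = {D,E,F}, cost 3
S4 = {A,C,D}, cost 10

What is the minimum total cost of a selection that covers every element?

S2, S3 cover every element at cost 10 + 3 = 13.
Any cover uses at least 2 sets; among all covering selections none totals below 13.

13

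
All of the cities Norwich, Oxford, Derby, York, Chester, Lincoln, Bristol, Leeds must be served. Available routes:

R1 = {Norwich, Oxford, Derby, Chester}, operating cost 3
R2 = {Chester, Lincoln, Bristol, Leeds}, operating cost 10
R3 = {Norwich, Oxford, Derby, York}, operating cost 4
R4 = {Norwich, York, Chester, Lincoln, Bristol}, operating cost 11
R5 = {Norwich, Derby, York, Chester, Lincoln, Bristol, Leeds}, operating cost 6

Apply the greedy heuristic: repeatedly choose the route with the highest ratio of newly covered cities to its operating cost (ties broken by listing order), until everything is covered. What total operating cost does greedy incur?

Pick 1: R1 adds 4 new (Norwich, Oxford, Derby, Chester) at operating cost 3 (ratio 4/3).
Pick 2: R5 adds 4 new (York, Lincoln, Bristol, Leeds) at operating cost 6 (ratio 4/6).
Greedy total operating cost: 3 + 6 = 9.

9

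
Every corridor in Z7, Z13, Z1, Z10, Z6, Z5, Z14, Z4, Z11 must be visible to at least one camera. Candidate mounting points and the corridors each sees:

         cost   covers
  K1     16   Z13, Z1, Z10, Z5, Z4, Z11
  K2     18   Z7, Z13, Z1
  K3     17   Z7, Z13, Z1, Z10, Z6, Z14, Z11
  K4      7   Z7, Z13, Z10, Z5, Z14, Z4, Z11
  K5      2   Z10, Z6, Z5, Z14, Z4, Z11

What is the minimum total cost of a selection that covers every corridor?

K3, K5 cover every corridor at cost 17 + 2 = 19.
Any cover uses at least 2 camera mounts; among all covering selections none totals below 19.

19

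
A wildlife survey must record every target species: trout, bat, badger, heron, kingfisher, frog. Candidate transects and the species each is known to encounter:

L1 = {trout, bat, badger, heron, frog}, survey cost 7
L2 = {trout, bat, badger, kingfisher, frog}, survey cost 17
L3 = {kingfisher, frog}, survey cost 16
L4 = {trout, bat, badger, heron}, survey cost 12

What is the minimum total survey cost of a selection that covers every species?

23

L1, L3 cover every species at survey cost 7 + 16 = 23.
Any cover uses at least 2 transects; among all covering selections none totals below 23.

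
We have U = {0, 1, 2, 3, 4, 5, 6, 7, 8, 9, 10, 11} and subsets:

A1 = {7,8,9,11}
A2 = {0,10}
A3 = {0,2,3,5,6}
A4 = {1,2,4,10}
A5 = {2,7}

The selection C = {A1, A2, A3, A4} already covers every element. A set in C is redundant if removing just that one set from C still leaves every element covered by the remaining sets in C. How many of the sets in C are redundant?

Drop A1: 7, 8, 9, 11 uncovered — not redundant.
Drop A2: the rest still cover every element — redundant.
Drop A3: 3, 5, 6 uncovered — not redundant.
Drop A4: 1, 4 uncovered — not redundant.
1 redundant: A2.

1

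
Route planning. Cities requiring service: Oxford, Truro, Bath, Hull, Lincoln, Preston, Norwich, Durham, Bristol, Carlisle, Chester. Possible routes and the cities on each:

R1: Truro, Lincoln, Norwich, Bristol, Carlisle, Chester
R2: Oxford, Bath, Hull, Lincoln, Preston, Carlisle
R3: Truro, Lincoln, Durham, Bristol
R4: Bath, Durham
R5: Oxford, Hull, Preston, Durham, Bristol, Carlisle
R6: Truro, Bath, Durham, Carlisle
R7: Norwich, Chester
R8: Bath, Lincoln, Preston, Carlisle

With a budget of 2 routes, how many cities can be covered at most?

Choosing R1, R2 covers {Oxford, Truro, Bath, Hull, Lincoln, Preston, Norwich, Bristol, Carlisle, Chester} — 10 cities.
No choice of 2 routes does better; here Durham is left uncovered.

10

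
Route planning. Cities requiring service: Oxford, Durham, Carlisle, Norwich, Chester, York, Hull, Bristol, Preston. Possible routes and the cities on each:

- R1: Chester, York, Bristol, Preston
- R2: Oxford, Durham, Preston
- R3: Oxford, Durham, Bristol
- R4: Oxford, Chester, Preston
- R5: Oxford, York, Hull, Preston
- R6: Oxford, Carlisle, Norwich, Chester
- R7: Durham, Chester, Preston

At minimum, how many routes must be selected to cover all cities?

3

R3, R5, R6 together cover {Oxford, Durham, Carlisle, Norwich, Chester, York, Hull, Bristol, Preston} — every city.
No 2 of the 7 routes cover everything (all 21 pairs fall short), so 3 is minimum.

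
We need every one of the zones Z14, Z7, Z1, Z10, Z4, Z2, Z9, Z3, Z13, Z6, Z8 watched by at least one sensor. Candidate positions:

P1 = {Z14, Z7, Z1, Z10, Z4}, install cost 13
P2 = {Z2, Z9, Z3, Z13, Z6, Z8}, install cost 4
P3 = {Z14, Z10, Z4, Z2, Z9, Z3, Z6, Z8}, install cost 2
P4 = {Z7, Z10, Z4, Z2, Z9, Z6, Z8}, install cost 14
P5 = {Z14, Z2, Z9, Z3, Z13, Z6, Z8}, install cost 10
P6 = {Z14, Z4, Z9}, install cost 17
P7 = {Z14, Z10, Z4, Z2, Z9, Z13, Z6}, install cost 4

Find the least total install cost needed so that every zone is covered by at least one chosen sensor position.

17

P1, P2 cover every zone at install cost 13 + 4 = 17.
Any cover uses at least 2 sensor positions; among all covering selections none totals below 17.
Greedy by coverage-per-install cost would pick P3, P2, P1 for 19 — worse than the optimum 17.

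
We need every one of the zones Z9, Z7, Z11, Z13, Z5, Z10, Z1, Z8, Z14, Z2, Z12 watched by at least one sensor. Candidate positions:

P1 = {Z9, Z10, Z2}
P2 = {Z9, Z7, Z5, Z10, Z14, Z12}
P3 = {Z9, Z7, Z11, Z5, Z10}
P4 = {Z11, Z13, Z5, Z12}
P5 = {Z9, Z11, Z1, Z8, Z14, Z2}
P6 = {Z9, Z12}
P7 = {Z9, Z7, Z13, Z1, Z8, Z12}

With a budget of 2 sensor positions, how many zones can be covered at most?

Choosing P2, P5 covers {Z9, Z7, Z11, Z5, Z10, Z1, Z8, Z14, Z2, Z12} — 10 zones.
No choice of 2 sensor positions does better; here Z13 is left uncovered.

10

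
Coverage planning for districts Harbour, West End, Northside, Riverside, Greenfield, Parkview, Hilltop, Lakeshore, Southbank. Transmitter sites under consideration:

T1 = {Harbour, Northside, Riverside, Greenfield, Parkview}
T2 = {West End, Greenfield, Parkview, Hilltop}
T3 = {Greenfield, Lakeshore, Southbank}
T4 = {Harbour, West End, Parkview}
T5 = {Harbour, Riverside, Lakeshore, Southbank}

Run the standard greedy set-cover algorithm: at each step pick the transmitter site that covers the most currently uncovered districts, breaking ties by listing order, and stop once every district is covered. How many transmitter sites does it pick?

3

Pick 1: T1 covers 5 new districts (Harbour, Northside, Riverside, Greenfield, Parkview).
Pick 2: T2 covers 2 new districts (West End, Hilltop).
Pick 3: T3 covers 2 new districts (Lakeshore, Southbank).
Greedy uses 3 transmitter sites.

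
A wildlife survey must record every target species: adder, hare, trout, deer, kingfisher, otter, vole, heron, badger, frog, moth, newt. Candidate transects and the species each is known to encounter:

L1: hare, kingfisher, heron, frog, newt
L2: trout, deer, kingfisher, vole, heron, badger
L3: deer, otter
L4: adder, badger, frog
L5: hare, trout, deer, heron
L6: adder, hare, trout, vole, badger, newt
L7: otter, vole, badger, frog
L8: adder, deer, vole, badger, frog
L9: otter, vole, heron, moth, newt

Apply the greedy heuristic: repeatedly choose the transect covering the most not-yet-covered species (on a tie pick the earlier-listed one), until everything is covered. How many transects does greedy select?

Pick 1: L2 covers 6 new species (trout, deer, kingfisher, vole, heron, badger).
Pick 2: L1 covers 3 new species (hare, frog, newt).
Pick 3: L9 covers 2 new species (otter, moth).
Pick 4: L4 covers 1 new species (adder).
Greedy uses 4 transects.

4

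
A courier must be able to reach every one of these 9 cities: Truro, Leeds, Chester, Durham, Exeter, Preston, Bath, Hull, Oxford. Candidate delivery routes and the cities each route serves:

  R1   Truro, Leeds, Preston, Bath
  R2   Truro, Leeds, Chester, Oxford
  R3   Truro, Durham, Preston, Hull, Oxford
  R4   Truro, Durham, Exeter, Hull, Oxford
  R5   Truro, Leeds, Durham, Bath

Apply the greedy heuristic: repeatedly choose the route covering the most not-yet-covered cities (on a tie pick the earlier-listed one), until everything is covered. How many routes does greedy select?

Pick 1: R3 covers 5 new cities (Truro, Durham, Preston, Hull, Oxford).
Pick 2: R1 covers 2 new cities (Leeds, Bath).
Pick 3: R2 covers 1 new cities (Chester).
Pick 4: R4 covers 1 new cities (Exeter).
Greedy uses 4 routes. (The true minimum is 3.)

4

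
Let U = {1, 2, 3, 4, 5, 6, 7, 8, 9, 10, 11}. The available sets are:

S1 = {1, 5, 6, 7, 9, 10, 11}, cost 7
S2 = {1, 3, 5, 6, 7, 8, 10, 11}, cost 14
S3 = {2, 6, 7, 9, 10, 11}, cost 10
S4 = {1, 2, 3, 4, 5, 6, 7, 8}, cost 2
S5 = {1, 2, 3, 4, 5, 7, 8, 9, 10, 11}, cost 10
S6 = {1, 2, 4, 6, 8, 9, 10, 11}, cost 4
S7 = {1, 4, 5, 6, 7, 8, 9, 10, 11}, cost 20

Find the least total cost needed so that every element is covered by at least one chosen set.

S4, S6 cover every element at cost 2 + 4 = 6.
Any cover uses at least 2 sets; among all covering selections none totals below 6.

6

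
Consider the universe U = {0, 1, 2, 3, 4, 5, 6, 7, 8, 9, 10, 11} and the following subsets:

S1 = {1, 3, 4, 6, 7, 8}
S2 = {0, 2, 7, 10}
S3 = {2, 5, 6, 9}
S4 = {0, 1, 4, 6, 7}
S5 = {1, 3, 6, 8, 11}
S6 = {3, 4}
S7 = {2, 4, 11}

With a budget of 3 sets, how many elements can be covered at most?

Choosing S1, S2, S3 covers {0, 1, 2, 3, 4, 5, 6, 7, 8, 9, 10} — 11 elements.
No choice of 3 sets does better; here 11 is left uncovered.

11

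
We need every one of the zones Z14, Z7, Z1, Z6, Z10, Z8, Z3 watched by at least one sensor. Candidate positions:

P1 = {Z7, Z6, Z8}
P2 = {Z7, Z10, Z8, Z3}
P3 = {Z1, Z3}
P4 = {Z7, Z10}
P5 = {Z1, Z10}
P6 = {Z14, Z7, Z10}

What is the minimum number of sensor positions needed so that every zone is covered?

3

P1, P3, P6 together cover {Z14, Z7, Z1, Z6, Z10, Z8, Z3} — every zone.
No 2 of the 6 sensor positions cover everything (all 15 pairs fall short), so 3 is minimum.
Greedy (largest uncovered first) would take P2, P1, P3, P6 — 4 sensor positions — but 3 suffice.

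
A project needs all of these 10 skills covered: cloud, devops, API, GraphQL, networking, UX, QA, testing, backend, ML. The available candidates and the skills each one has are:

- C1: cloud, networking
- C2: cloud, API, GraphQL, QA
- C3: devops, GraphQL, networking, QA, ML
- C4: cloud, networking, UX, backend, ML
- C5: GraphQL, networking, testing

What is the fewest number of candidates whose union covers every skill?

C2, C3, C4, C5 together cover {cloud, devops, API, GraphQL, networking, UX, QA, testing, backend, ML} — every skill.
No 3 of the 5 candidates cover everything (all 10 triples fall short), so 4 is minimum.

4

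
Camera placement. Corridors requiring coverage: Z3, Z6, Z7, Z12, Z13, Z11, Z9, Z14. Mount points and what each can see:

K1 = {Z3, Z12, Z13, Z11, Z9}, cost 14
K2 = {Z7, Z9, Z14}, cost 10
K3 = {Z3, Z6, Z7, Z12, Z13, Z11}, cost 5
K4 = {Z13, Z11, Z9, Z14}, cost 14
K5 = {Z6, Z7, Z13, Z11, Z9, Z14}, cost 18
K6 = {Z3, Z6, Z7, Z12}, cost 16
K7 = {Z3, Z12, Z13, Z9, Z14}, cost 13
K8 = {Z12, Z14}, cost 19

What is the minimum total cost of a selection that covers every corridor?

K2, K3 cover every corridor at cost 10 + 5 = 15.
Any cover uses at least 2 camera mounts; among all covering selections none totals below 15.

15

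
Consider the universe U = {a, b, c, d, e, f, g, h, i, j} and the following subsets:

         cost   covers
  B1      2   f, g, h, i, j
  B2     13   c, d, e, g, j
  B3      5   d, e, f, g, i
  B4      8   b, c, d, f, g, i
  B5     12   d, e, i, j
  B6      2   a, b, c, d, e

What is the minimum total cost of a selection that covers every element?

B1, B6 cover every element at cost 2 + 2 = 4.
Any cover uses at least 2 sets; among all covering selections none totals below 4.

4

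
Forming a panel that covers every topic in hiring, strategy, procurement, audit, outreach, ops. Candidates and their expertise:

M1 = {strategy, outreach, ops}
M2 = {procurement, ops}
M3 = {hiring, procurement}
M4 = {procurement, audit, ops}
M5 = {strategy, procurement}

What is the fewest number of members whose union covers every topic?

3

M1, M3, M4 together cover {hiring, strategy, procurement, audit, outreach, ops} — every topic.
No 2 of the 5 members cover everything (all 10 pairs fall short), so 3 is minimum.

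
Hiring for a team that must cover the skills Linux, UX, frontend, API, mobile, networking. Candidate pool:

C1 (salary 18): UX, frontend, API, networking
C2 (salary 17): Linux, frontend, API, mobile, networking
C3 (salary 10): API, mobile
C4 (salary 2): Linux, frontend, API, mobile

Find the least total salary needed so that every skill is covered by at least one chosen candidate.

C1, C4 cover every skill at salary 18 + 2 = 20.
Any cover uses at least 2 candidates; among all covering selections none totals below 20.

20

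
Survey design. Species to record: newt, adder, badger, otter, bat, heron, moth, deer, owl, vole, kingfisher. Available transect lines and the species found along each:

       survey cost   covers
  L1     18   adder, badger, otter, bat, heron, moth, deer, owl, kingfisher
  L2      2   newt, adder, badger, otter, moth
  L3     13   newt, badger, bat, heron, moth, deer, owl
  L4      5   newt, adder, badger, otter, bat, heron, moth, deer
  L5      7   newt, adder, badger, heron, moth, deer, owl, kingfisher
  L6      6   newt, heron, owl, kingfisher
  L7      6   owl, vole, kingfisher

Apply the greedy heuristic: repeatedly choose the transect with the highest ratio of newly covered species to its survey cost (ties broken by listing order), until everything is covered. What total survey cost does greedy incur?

Pick 1: L2 adds 5 new (newt, adder, badger, otter, moth) at survey cost 2 (ratio 5/2).
Pick 2: L4 adds 3 new (bat, heron, deer) at survey cost 5 (ratio 3/5).
Pick 3: L7 adds 3 new (owl, vole, kingfisher) at survey cost 6 (ratio 3/6).
Greedy total survey cost: 2 + 5 + 6 = 13. (The true optimum is 11, so greedy overshoots here.)

13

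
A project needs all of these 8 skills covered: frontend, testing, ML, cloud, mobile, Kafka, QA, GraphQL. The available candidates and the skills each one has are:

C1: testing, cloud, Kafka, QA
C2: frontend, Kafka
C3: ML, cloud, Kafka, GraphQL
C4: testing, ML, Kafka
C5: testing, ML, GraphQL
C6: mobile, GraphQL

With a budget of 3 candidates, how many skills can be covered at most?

Choosing C1, C2, C3 covers {frontend, testing, ML, cloud, Kafka, QA, GraphQL} — 7 skills.
No choice of 3 candidates does better; here mobile is left uncovered.

7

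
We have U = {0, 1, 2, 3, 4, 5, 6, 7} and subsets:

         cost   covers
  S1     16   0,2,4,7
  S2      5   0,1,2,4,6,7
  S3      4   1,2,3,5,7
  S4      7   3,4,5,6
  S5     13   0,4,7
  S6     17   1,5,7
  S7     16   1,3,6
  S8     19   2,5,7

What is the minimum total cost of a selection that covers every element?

9

S2, S3 cover every element at cost 5 + 4 = 9.
Any cover uses at least 2 sets; among all covering selections none totals below 9.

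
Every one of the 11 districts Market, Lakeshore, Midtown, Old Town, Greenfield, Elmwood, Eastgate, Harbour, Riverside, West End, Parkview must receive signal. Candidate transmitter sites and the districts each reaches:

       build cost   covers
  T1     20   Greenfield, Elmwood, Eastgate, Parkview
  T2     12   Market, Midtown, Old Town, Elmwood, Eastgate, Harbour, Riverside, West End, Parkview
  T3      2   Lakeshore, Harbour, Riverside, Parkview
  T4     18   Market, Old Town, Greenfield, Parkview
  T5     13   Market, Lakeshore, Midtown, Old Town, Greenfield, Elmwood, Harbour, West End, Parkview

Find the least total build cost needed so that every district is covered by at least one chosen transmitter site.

T2, T5 cover every district at build cost 12 + 13 = 25.
Any cover uses at least 2 transmitter sites; among all covering selections none totals below 25.
Greedy by coverage-per-build cost would pick T3, T2, T5 for 27 — worse than the optimum 25.

25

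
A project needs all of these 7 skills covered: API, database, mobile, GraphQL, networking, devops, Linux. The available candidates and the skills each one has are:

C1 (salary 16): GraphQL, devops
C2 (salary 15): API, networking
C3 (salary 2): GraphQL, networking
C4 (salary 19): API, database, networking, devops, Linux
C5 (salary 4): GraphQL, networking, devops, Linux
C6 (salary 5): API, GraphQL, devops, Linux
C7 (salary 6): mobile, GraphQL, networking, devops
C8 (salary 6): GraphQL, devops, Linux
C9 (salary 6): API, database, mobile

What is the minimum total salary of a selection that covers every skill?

10

C5, C9 cover every skill at salary 4 + 6 = 10.
Any cover uses at least 2 candidates; among all covering selections none totals below 10.
Greedy by coverage-per-salary would pick C3, C6, C9 for 13 — worse than the optimum 10.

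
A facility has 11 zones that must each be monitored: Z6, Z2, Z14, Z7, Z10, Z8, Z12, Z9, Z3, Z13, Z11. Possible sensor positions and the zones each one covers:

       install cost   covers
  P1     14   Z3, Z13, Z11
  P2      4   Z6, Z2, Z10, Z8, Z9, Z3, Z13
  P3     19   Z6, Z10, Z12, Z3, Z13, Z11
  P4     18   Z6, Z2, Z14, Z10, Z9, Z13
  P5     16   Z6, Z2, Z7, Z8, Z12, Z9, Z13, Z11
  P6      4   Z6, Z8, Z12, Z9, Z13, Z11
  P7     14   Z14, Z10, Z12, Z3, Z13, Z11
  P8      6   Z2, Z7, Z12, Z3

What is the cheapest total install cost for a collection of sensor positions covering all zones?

24

P2, P7, P8 cover every zone at install cost 4 + 14 + 6 = 24.
Any cover uses at least 2 sensor positions; among all covering selections none totals below 24.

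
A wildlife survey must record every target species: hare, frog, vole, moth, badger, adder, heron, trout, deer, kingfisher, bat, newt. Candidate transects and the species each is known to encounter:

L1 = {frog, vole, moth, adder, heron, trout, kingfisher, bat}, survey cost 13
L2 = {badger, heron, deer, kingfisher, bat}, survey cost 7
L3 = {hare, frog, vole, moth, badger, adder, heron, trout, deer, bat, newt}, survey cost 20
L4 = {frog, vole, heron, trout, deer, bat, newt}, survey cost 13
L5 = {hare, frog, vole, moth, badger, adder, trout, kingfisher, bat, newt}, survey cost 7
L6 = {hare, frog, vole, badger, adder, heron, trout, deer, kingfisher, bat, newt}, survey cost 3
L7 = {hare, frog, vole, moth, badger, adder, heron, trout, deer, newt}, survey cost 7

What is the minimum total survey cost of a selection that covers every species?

L5, L6 cover every species at survey cost 7 + 3 = 10.
Any cover uses at least 2 transects; among all covering selections none totals below 10.

10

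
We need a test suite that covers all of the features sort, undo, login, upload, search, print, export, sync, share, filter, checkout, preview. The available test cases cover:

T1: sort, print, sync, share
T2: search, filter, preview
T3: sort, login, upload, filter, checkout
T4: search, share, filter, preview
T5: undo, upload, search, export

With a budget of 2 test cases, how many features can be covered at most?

8

Choosing T1, T3 covers {sort, login, upload, print, sync, share, filter, checkout} — 8 features.
No choice of 2 test cases does better; here undo, search, export, preview are left uncovered.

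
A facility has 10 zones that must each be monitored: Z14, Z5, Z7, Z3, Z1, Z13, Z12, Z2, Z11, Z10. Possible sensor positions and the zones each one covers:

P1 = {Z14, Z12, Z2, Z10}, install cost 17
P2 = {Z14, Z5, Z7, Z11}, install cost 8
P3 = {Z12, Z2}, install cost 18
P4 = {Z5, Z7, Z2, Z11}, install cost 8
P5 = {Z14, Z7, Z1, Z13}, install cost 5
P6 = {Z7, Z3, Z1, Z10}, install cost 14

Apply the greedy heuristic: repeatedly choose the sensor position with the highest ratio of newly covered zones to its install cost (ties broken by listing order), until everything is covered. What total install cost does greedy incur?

44

Pick 1: P5 adds 4 new (Z14, Z7, Z1, Z13) at install cost 5 (ratio 4/5).
Pick 2: P4 adds 3 new (Z5, Z2, Z11) at install cost 8 (ratio 3/8).
Pick 3: P6 adds 2 new (Z3, Z10) at install cost 14 (ratio 2/14).
Pick 4: P1 adds 1 new (Z12) at install cost 17 (ratio 1/17).
Greedy total install cost: 5 + 8 + 14 + 17 = 44.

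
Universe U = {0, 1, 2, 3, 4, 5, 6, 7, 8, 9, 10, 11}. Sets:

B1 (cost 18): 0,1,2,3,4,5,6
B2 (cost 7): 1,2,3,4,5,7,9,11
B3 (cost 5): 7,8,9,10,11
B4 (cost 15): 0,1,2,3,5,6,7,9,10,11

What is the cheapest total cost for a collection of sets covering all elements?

B1, B3 cover every element at cost 18 + 5 = 23.
Any cover uses at least 2 sets; among all covering selections none totals below 23.

23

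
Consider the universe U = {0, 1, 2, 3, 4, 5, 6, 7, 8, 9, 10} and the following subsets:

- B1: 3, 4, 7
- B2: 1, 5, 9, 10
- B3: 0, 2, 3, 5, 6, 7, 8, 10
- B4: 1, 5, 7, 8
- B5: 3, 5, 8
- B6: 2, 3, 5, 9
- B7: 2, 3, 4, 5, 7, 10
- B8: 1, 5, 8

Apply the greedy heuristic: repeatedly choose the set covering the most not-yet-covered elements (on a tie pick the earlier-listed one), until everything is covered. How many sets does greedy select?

Pick 1: B3 covers 8 new elements (0, 2, 3, 5, 6, 7, 8, 10).
Pick 2: B2 covers 2 new elements (1, 9).
Pick 3: B1 covers 1 new elements (4).
Greedy uses 3 sets.

3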